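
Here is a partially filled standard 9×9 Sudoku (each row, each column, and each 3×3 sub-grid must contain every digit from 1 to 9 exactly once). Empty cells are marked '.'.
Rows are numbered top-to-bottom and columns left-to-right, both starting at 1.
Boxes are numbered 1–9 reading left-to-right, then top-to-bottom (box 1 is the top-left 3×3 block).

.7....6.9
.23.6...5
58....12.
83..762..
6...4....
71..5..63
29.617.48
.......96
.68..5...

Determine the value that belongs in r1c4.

Cell r1c4 itself could take any of {1, 2, 3, 4, 5, 8} by direct elimination.
Consider where 5 can go in row 1.
r1c1 is out (column 1 already has a 5).
r1c3 is out (box 1 already has a 5).
r1c5 is out (column 5 already has a 5).
r1c6 is out (column 6 already has a 5).
r1c8 is out (box 3 already has a 5).
So the only cell in row 1 that can hold 5 is r1c4.
Therefore r1c4 = 5.

5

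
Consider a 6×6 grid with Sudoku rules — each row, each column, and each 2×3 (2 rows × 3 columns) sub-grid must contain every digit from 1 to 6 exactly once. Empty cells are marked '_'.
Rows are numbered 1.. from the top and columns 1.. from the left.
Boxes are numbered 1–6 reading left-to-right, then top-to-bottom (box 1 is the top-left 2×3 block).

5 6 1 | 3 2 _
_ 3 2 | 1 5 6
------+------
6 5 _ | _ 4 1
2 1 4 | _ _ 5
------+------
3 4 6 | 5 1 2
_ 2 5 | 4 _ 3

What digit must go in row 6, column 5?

6

Row 6 already contains {2, 3, 4, 5}.
Column 5 already contains {1, 2, 4, 5}.
Its 2×3 block (box 6) already contains {1, 2, 3, 4, 5}.
The only value from 1–6 not eliminated is 6, so row 6, column 5 = 6.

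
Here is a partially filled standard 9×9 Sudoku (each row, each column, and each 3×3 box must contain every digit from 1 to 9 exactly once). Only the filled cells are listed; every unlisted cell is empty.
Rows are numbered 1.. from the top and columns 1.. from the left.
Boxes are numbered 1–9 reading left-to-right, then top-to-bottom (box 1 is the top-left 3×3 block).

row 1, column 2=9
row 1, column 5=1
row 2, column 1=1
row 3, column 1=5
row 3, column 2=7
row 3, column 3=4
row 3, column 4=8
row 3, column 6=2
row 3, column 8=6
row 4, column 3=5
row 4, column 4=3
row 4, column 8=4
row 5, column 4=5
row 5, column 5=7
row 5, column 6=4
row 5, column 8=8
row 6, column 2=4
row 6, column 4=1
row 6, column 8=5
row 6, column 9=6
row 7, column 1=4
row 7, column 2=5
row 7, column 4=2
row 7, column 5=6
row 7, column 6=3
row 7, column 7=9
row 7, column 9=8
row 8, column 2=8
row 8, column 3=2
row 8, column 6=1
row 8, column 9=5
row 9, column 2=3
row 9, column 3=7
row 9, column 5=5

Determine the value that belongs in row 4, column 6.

Cell row 4, column 6 itself could take any of {6, 8, 9} by direct elimination.
Consider where 6 can go in box 5.
row 4, column 5 is out (column 5 already has a 6).
row 6, column 5 is out (row 6 already has a 6).
row 6, column 6 is out (row 6 already has a 6).
So the only cell in box 5 that can hold 6 is row 4, column 6.
Therefore row 4, column 6 = 6.

6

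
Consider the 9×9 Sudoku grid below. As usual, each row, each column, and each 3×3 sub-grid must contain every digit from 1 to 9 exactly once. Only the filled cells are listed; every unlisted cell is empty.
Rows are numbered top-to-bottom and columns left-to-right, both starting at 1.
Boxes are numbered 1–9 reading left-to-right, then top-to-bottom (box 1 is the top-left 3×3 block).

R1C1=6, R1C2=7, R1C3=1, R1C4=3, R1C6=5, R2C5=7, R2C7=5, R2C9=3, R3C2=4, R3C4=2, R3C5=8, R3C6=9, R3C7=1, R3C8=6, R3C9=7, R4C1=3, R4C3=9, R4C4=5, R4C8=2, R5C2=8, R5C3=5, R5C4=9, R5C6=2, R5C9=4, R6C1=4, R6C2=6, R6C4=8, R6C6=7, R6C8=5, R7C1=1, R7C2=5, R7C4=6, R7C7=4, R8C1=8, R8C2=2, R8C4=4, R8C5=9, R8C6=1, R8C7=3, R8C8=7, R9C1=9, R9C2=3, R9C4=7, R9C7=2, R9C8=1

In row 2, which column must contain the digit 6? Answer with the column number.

6

Consider where 6 can go in row 2.
R2C1 is out (column 1 already has a 6).
R2C2 is out (column 2 already has a 6).
R2C3 is out (box 1 already has a 6).
R2C4 is out (column 4 already has a 6).
R2C8 is out (column 8 already has a 6).
So the only cell in row 2 that can hold 6 is R2C6.
That is column 6.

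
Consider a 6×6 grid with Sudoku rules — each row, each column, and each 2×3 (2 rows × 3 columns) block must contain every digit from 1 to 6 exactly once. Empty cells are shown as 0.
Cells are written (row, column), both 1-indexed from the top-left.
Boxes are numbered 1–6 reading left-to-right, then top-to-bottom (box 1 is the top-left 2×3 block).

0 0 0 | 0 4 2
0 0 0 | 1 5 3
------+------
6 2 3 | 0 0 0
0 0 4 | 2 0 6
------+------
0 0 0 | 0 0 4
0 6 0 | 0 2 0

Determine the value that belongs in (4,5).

3

Cell (4,5) itself could take any of {1, 3} by direct elimination.
Consider where 3 can go in row 4.
(4,1) is out (box 3 already has a 3).
(4,2) is out (box 3 already has a 3).
So the only cell in row 4 that can hold 3 is (4,5).
Therefore (4,5) = 3.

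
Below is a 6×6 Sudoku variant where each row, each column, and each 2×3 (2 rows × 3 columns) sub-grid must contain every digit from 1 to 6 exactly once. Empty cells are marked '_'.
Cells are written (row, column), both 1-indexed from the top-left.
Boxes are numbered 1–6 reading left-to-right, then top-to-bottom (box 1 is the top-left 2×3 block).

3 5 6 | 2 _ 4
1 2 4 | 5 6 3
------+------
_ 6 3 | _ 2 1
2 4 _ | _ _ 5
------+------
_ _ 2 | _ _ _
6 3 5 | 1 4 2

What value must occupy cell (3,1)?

Row 3 already contains {1, 2, 3, 6}.
Column 1 already contains {1, 2, 3, 6}.
Its 2×3 block (box 3) already contains {2, 3, 4, 6}.
The only value from 1–6 not eliminated is 5, so (3,1) = 5.

5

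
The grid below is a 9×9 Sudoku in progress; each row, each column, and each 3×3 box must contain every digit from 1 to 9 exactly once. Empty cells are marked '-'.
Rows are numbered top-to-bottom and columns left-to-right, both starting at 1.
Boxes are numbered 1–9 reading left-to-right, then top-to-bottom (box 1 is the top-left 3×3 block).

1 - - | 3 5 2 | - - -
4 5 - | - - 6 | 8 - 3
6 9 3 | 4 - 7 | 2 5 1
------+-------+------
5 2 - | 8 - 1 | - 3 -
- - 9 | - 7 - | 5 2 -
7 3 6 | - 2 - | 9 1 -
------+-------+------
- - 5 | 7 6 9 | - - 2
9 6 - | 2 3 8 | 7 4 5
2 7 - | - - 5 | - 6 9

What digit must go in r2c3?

2

Cell r2c3 itself could take any of {2, 7} by direct elimination.
Consider where 2 can go in column 3.
r1c3 is out (row 1 already has a 2).
r4c3 is out (row 4 already has a 2).
r8c3 is out (row 8 already has a 2).
r9c3 is out (row 9 already has a 2).
So the only cell in column 3 that can hold 2 is r2c3.
Therefore r2c3 = 2.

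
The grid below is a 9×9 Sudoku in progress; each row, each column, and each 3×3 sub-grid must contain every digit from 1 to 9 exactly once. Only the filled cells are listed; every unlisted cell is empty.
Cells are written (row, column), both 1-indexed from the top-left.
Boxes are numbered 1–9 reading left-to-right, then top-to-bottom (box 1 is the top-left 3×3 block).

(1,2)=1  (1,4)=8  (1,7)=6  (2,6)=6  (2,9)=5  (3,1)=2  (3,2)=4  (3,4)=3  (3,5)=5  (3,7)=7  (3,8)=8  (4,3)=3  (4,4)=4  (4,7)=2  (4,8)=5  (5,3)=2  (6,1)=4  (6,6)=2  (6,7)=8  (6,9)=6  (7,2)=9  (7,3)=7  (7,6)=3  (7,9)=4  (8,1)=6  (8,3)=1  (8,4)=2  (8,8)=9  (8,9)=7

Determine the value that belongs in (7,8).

Cell (7,8) itself could take any of {1, 2, 6} by direct elimination.
Consider where 2 can go in row 7.
(7,1) is out (column 1 already has a 2).
(7,4) is out (column 4 already has a 2).
(7,5) is out (box 8 already has a 2).
(7,7) is out (column 7 already has a 2).
So the only cell in row 7 that can hold 2 is (7,8).
Therefore (7,8) = 2.

2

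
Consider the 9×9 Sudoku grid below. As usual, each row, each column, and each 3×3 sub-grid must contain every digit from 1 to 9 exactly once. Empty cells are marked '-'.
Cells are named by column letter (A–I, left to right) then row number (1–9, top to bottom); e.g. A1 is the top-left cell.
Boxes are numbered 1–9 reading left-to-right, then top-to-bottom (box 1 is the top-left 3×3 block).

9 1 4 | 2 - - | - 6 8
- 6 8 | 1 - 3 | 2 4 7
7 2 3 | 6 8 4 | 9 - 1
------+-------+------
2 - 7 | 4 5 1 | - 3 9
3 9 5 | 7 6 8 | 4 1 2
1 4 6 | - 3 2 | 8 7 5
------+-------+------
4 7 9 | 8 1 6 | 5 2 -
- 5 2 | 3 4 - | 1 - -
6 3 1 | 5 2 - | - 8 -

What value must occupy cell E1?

Row 1 already contains {1, 2, 4, 6, 8, 9}.
Column E already contains {1, 2, 3, 4, 5, 6, 8}.
Its 3×3 block (box 2) already contains {1, 2, 3, 4, 6, 8}.
The only value from 1–9 not eliminated is 7, so E1 = 7.

7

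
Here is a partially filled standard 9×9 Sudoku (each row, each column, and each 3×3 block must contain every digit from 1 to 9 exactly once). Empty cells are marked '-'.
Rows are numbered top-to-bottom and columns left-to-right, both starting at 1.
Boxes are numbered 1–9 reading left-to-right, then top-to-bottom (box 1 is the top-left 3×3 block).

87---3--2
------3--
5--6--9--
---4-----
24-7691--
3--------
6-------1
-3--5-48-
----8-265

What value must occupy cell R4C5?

3

Cell R4C5 itself could take any of {1, 2, 3} by direct elimination.
Consider where 3 can go in box 5.
R4C6 is out (column 6 already has a 3).
R6C4 is out (row 6 already has a 3).
R6C5 is out (row 6 already has a 3).
R6C6 is out (row 6 already has a 3).
So the only cell in box 5 that can hold 3 is R4C5.
Therefore R4C5 = 3.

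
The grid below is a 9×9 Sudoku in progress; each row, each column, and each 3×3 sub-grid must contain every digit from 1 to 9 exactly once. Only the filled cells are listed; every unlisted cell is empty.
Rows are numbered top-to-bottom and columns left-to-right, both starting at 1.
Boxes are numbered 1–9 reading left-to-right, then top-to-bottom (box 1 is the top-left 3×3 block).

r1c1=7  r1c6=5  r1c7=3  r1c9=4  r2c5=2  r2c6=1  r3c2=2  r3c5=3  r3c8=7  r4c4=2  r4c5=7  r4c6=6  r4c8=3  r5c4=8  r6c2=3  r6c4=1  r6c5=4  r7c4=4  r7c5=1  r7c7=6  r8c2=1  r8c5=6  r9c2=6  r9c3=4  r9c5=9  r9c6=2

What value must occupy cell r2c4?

Cell r2c4 itself could take any of {6, 7, 9} by direct elimination.
Consider where 7 can go in row 2.
r2c1 is out (column 1 already has a 7). r2c2 is out (box 1 already has a 7). r2c3 is out (box 1 already has a 7). r2c7 is out (box 3 already has a 7). The remaining empty cells in row 2 are similarly blocked.
So the only cell in row 2 that can hold 7 is r2c4.
Therefore r2c4 = 7.

7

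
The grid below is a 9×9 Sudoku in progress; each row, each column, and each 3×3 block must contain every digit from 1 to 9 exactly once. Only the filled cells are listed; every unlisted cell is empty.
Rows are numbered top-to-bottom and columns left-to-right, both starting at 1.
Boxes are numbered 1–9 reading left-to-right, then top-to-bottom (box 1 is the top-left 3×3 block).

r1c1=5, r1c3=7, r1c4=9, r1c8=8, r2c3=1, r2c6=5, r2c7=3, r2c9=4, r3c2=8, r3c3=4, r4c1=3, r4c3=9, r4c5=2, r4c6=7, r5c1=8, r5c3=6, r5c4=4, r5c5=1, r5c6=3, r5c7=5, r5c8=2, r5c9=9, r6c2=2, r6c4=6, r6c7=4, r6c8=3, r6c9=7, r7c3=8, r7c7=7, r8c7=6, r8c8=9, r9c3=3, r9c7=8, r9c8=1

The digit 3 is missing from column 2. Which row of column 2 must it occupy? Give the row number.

1

Consider where 3 can go in column 2.
r2c2 is out (row 2 already has a 3). r4c2 is out (row 4 already has a 3). r5c2 is out (row 5 already has a 3). r7c2 is out (box 7 already has a 3). The remaining empty cells in column 2 are similarly blocked.
So the only cell in column 2 that can hold 3 is r1c2.
That is row 1.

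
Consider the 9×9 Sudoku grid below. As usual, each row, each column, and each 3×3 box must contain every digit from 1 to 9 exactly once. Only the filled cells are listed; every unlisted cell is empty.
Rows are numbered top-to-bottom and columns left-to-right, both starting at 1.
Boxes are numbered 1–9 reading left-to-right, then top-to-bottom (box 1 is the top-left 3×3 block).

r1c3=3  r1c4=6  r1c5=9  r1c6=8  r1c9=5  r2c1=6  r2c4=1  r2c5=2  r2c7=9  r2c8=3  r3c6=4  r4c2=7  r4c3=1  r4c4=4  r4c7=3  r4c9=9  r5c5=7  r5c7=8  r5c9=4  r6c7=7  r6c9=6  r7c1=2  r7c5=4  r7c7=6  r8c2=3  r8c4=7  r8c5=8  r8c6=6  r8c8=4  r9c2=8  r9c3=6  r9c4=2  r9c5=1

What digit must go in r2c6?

7

Cell r2c6 itself could take any of {5, 7} by direct elimination.
Consider where 7 can go in box 2.
r3c4 is out (column 4 already has a 7).
r3c5 is out (column 5 already has a 7).
So the only cell in box 2 that can hold 7 is r2c6.
Therefore r2c6 = 7.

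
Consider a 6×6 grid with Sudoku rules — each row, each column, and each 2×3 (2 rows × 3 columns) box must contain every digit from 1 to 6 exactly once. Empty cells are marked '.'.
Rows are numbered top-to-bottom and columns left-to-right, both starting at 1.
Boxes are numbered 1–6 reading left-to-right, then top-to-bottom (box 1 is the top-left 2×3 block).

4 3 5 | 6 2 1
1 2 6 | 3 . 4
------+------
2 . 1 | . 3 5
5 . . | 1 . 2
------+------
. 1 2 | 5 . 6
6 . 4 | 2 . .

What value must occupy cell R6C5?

1

Row 6 already contains {2, 4, 6}.
Column 5 already contains {2, 3}.
Its 2×3 block (box 6) already contains {2, 5, 6}.
The only value from 1–6 not eliminated is 1, so R6C5 = 1.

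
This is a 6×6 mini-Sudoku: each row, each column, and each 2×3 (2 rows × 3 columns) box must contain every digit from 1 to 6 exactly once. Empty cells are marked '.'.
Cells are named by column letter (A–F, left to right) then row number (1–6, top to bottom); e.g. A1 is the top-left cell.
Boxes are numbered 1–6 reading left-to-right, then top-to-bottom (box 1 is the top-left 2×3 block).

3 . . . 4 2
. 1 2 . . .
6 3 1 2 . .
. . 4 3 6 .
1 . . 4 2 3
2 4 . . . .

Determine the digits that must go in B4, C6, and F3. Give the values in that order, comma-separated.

For B4:
  Consider where 2 can go in box 3.
  A4 is out (column A already has a 2).
  So the only cell in box 3 that can hold 2 is B4.
  So B4 = 2.
For C6:
  Consider where 3 can go in row 6.
  D6 is out (column D already has a 3).
  E6 is out (box 6 already has a 3).
  F6 is out (column F already has a 3).
  So the only cell in row 6 that can hold 3 is C6.
  So C6 = 3.
For F3:
  Consider where 4 can go in box 4.
  E3 is out (column E already has a 4).
  F4 is out (row 4 already has a 4).
  So the only cell in box 4 that can hold 4 is F3.
  So F3 = 4.

2,3,4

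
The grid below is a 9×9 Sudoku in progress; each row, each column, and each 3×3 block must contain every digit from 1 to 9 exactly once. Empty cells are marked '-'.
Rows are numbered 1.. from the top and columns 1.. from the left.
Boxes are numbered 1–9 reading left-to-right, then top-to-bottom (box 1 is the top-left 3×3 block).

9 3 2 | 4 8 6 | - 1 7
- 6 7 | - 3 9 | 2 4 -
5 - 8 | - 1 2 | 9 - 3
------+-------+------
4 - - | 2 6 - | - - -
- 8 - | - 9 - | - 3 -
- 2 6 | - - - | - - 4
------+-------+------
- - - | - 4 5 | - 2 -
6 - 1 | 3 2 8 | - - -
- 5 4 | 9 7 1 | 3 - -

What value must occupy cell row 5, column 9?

2

Cell row 5, column 9 itself could take any of {1, 2, 5, 6} by direct elimination.
Consider where 2 can go in column 9.
row 2, column 9 is out (row 2 already has a 2).
row 4, column 9 is out (row 4 already has a 2).
row 7, column 9 is out (row 7 already has a 2).
row 8, column 9 is out (row 8 already has a 2).
row 9, column 9 is out (box 9 already has a 2).
So the only cell in column 9 that can hold 2 is row 5, column 9.
Therefore row 5, column 9 = 2.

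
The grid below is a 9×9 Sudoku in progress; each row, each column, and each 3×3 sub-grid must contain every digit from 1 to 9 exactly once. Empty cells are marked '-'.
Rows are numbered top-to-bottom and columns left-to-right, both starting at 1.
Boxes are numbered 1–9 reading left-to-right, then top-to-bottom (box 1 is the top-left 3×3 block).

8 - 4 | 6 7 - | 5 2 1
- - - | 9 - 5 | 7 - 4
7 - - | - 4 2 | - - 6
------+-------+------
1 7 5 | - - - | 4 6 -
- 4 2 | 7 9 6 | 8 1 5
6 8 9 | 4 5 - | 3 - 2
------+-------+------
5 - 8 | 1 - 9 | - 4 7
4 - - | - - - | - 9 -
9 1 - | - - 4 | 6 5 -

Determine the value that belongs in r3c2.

Cell r3c2 itself could take any of {3, 5, 9} by direct elimination.
Consider where 5 can go in box 1.
r1c2 is out (row 1 already has a 5).
r2c1 is out (row 2 already has a 5).
r2c2 is out (row 2 already has a 5).
r2c3 is out (row 2 already has a 5).
r3c3 is out (column 3 already has a 5).
So the only cell in box 1 that can hold 5 is r3c2.
Therefore r3c2 = 5.

5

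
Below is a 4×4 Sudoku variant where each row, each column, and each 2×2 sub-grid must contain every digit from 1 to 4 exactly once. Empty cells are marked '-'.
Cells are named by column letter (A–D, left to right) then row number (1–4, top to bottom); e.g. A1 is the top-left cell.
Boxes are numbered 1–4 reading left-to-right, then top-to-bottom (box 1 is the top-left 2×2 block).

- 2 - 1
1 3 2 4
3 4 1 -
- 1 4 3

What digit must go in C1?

3

Row 1 already contains {1, 2}.
Column C already contains {1, 2, 4}.
Its 2×2 block (box 2) already contains {1, 2, 4}.
The only value from 1–4 not eliminated is 3, so C1 = 3.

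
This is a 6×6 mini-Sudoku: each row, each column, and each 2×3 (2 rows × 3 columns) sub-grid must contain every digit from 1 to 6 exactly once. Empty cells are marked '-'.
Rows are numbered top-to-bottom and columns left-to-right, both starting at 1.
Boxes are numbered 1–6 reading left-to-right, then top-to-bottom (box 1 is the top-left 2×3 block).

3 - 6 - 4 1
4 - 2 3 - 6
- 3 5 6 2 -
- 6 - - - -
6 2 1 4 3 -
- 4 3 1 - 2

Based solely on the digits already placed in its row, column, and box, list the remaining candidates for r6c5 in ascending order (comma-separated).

5,6

Row 6 already contains {1, 2, 3, 4}.
Column 5 already contains {2, 3, 4}.
Its 2×3 block (box 6) already contains {1, 2, 3, 4}.
Removing those from 1–6 leaves {5, 6} as the candidates for r6c5.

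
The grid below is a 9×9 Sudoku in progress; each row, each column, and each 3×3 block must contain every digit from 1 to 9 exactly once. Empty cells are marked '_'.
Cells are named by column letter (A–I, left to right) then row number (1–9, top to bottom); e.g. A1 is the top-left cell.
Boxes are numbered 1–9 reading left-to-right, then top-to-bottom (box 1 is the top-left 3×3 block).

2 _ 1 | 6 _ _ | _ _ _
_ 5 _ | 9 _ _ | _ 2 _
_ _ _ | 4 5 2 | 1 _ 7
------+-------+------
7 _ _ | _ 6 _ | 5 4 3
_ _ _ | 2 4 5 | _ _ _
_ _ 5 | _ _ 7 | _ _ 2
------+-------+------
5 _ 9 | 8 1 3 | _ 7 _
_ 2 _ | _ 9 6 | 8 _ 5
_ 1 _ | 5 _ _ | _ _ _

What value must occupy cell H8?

Cell H8 itself could take any of {1, 3} by direct elimination.
Consider where 1 can go in row 8.
A8 is out (box 7 already has a 1).
C8 is out (column C already has a 1).
D8 is out (box 8 already has a 1).
So the only cell in row 8 that can hold 1 is H8.
Therefore H8 = 1.

1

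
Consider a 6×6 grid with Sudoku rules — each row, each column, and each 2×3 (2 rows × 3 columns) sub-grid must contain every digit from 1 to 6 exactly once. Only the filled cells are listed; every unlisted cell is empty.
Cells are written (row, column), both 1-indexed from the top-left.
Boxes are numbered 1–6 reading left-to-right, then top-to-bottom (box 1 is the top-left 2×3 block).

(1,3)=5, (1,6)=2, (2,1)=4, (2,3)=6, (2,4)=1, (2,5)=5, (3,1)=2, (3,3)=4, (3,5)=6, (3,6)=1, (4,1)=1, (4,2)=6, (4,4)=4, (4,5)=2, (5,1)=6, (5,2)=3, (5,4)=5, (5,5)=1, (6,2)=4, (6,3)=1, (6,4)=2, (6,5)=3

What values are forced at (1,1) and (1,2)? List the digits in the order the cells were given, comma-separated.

3,1

For (1,1):
  Row 1 already contains {2, 5}.
  Column 1 already contains {1, 2, 4, 6}.
  Its 2×3 block (box 1) already contains {4, 5, 6}.
  The only value from 1–6 not eliminated is 3, so (1,1) = 3.
For (1,2):
  Row 1 already contains {2, 5}.
  Column 2 already contains {3, 4, 6}.
  Its 2×3 block (box 1) already contains {4, 5, 6}.
  The only value from 1–6 not eliminated is 1, so (1,2) = 1.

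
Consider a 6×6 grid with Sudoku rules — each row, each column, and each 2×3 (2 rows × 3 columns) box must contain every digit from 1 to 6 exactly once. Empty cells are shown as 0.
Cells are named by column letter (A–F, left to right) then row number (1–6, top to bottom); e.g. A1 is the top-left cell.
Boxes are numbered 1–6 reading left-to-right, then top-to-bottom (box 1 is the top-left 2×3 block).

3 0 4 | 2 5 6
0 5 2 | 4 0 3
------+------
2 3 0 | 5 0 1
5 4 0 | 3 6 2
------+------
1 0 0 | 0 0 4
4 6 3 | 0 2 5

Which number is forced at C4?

1

Row 4 already contains {2, 3, 4, 5, 6}.
Column C already contains {2, 3, 4}.
Its 2×3 block (box 3) already contains {2, 3, 4, 5}.
The only value from 1–6 not eliminated is 1, so C4 = 1.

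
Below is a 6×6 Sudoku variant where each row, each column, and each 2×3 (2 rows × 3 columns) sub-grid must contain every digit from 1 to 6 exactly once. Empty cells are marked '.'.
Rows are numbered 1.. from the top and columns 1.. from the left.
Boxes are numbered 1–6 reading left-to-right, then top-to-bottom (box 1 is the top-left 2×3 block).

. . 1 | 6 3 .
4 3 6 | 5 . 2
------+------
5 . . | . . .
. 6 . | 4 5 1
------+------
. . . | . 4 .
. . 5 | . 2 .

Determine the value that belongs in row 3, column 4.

2

Cell row 3, column 4 itself could take any of {2, 3} by direct elimination.
Consider where 2 can go in column 4.
row 5, column 4 is out (box 6 already has a 2).
row 6, column 4 is out (row 6 already has a 2).
So the only cell in column 4 that can hold 2 is row 3, column 4.
Therefore row 3, column 4 = 2.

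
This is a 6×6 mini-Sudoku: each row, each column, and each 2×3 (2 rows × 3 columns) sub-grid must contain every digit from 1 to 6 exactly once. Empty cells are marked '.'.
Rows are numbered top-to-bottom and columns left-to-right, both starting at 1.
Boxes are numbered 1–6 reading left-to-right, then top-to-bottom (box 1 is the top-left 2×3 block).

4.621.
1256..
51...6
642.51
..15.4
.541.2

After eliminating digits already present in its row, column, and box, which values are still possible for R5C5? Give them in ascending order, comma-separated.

Row 5 already contains {1, 4, 5}.
Column 5 already contains {1, 5}.
Its 2×3 block (box 6) already contains {1, 2, 4, 5}.
Removing those from 1–6 leaves {3, 6} as the candidates for R5C5.

3,6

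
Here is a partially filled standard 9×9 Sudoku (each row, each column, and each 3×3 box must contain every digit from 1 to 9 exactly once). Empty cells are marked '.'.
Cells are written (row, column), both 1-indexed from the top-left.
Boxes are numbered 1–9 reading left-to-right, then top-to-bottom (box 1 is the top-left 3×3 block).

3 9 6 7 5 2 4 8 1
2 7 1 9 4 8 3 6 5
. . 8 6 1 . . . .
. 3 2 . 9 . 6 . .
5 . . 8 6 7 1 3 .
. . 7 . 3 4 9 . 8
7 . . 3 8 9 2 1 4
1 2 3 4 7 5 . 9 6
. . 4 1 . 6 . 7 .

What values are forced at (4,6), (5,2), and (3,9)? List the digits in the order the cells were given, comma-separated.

1,4,9

For (4,6):
  Row 4 already contains {2, 3, 6, 9}.
  Column 6 already contains {2, 4, 5, 6, 7, 8, 9}.
  Its 3×3 block (box 5) already contains {3, 4, 6, 7, 8, 9}.
  The only value from 1–9 not eliminated is 1, so (4,6) = 1.
For (5,2):
  Row 5 already contains {1, 3, 5, 6, 7, 8}.
  Column 2 already contains {2, 3, 7, 9}.
  Its 3×3 block (box 4) already contains {2, 3, 5, 7}.
  The only value from 1–9 not eliminated is 4, so (5,2) = 4.
For (3,9):
  Consider where 9 can go in box 3.
  (3,7) is out (column 7 already has a 9).
  (3,8) is out (column 8 already has a 9).
  So the only cell in box 3 that can hold 9 is (3,9).
  So (3,9) = 9.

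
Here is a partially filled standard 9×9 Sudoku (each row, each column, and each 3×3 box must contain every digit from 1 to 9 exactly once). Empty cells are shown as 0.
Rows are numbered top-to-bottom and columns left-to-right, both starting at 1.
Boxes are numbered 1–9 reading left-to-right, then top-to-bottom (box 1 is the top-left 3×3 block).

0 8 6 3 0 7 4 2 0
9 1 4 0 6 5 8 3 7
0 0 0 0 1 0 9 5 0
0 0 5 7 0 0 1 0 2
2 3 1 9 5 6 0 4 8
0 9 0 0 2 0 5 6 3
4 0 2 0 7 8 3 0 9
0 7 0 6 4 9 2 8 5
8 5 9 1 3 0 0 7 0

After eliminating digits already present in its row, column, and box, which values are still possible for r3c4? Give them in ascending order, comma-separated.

2,4,8

Row 3 already contains {1, 5, 9}.
Column 4 already contains {1, 3, 6, 7, 9}.
Its 3×3 block (box 2) already contains {1, 3, 5, 6, 7}.
Removing those from 1–9 leaves {2, 4, 8} as the candidates for r3c4.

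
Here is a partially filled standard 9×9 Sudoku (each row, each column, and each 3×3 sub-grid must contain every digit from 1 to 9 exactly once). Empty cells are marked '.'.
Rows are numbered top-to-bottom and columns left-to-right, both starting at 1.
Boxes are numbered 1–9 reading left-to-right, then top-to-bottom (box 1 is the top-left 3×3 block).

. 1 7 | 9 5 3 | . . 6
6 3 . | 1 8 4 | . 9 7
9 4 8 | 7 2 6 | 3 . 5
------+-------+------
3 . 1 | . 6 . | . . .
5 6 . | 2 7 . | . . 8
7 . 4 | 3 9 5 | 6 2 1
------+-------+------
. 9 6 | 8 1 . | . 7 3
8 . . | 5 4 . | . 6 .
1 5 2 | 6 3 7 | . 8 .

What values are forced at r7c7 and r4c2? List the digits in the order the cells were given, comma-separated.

5,2

For r7c7:
  Consider where 5 can go in box 9.
  r8c7 is out (row 8 already has a 5).
  r8c9 is out (row 8 already has a 5).
  r9c7 is out (row 9 already has a 5).
  r9c9 is out (row 9 already has a 5).
  So the only cell in box 9 that can hold 5 is r7c7.
  So r7c7 = 5.
For r4c2:
  Consider where 2 can go in column 2.
  r6c2 is out (row 6 already has a 2).
  r8c2 is out (box 7 already has a 2).
  So the only cell in column 2 that can hold 2 is r4c2.
  So r4c2 = 2.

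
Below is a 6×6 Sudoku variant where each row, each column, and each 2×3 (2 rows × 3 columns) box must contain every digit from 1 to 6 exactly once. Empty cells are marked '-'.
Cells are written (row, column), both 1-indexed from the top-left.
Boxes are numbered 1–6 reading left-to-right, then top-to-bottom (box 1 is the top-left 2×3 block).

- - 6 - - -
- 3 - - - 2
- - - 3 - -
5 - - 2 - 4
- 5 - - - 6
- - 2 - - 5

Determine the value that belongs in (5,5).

Cell (5,5) itself could take any of {1, 2, 3, 4} by direct elimination.
Consider where 2 can go in column 5.
(1,5) is out (box 2 already has a 2).
(2,5) is out (row 2 already has a 2).
(3,5) is out (box 4 already has a 2).
(4,5) is out (row 4 already has a 2).
(6,5) is out (row 6 already has a 2).
So the only cell in column 5 that can hold 2 is (5,5).
Therefore (5,5) = 2.

2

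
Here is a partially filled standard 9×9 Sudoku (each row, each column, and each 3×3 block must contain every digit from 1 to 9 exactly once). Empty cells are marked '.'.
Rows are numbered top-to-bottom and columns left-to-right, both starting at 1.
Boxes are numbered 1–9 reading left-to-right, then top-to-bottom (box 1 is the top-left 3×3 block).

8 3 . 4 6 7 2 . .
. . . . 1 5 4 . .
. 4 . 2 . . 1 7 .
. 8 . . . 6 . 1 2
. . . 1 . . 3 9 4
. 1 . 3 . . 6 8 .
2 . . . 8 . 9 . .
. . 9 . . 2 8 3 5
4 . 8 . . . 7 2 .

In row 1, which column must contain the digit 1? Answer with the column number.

Consider where 1 can go in row 1.
R1C8 is out (column 8 already has a 1).
R1C9 is out (box 3 already has a 1).
So the only cell in row 1 that can hold 1 is R1C3.
That is column 3.

3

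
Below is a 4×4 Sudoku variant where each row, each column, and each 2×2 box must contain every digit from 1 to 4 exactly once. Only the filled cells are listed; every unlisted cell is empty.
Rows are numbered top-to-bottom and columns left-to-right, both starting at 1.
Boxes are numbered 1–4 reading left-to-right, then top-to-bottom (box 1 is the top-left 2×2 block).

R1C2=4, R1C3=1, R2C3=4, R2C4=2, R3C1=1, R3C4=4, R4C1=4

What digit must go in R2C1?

3

Row 2 already contains {2, 4}.
Column 1 already contains {1, 4}.
Its 2×2 block (box 1) already contains {4}.
The only value from 1–4 not eliminated is 3, so R2C1 = 3.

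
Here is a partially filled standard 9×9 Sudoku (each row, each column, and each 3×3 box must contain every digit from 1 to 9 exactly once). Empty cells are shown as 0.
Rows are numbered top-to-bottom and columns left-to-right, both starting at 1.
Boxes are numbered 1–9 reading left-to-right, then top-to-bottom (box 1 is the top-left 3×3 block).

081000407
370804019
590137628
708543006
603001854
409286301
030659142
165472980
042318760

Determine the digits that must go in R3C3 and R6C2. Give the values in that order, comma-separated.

For R3C3:
  Row 3 already contains {1, 2, 3, 5, 6, 7, 8, 9}.
  Column 3 already contains {1, 2, 3, 5, 8, 9}.
  Its 3×3 block (box 1) already contains {1, 3, 5, 7, 8, 9}.
  The only value from 1–9 not eliminated is 4, so R3C3 = 4.
For R6C2:
  Row 6 already contains {1, 2, 3, 4, 6, 8, 9}.
  Column 2 already contains {3, 4, 6, 7, 8, 9}.
  Its 3×3 block (box 4) already contains {3, 4, 6, 7, 8, 9}.
  The only value from 1–9 not eliminated is 5, so R6C2 = 5.

4,5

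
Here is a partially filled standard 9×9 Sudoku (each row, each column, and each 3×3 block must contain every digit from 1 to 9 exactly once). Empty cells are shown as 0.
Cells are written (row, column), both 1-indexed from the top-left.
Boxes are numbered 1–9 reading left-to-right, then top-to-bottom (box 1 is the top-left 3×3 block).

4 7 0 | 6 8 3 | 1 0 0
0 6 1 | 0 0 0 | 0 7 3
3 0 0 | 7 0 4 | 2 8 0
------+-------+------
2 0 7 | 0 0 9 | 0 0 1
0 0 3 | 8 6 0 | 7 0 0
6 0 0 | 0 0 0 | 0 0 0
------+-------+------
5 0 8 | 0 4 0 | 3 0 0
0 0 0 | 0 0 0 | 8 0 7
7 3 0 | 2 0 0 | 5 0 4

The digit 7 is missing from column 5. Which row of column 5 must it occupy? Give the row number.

6

Consider where 7 can go in column 5.
(2,5) is out (row 2 already has a 7).
(3,5) is out (row 3 already has a 7).
(4,5) is out (row 4 already has a 7).
(8,5) is out (row 8 already has a 7).
(9,5) is out (row 9 already has a 7).
So the only cell in column 5 that can hold 7 is (6,5).
That is row 6.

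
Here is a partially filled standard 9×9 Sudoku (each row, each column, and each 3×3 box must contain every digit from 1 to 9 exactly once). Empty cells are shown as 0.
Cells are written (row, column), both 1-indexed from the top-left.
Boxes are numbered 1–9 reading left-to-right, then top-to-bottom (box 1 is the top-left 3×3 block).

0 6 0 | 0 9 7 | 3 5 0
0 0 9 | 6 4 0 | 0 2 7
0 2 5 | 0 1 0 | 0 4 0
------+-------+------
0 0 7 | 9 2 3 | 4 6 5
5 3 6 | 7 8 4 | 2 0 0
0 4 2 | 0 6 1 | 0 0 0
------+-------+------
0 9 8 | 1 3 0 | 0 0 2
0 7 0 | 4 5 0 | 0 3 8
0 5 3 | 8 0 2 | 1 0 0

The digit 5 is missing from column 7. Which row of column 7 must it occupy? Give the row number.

Consider where 5 can go in column 7.
(2,7) is out (box 3 already has a 5).
(3,7) is out (row 3 already has a 5).
(6,7) is out (box 6 already has a 5).
(8,7) is out (row 8 already has a 5).
So the only cell in column 7 that can hold 5 is (7,7).
That is row 7.

7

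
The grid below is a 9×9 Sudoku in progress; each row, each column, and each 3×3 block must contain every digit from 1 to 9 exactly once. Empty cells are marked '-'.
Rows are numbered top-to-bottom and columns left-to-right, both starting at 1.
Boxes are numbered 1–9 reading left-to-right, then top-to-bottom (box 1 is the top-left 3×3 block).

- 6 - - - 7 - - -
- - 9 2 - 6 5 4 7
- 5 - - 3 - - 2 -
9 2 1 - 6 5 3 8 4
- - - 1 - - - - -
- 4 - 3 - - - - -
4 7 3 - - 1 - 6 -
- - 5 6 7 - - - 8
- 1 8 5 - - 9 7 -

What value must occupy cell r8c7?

Cell r8c7 itself could take any of {1, 2, 4} by direct elimination.
Consider where 4 can go in column 7.
r1c7 is out (box 3 already has a 4).
r3c7 is out (box 3 already has a 4).
r5c7 is out (box 6 already has a 4).
r6c7 is out (row 6 already has a 4).
r7c7 is out (row 7 already has a 4).
So the only cell in column 7 that can hold 4 is r8c7.
Therefore r8c7 = 4.

4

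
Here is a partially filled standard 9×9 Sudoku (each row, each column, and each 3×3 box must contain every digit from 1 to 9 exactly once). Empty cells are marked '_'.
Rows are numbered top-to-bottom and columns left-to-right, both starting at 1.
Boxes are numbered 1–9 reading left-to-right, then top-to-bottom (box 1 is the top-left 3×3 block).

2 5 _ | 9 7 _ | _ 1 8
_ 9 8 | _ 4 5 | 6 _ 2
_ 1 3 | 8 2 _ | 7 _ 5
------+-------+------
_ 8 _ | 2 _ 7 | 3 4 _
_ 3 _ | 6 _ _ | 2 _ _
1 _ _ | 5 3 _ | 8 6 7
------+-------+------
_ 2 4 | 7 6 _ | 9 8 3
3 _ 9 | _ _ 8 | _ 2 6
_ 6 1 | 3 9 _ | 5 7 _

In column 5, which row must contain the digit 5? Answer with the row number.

Consider where 5 can go in column 5.
R4C5 is out (box 5 already has a 5).
R5C5 is out (box 5 already has a 5).
So the only cell in column 5 that can hold 5 is R8C5.
That is row 8.

8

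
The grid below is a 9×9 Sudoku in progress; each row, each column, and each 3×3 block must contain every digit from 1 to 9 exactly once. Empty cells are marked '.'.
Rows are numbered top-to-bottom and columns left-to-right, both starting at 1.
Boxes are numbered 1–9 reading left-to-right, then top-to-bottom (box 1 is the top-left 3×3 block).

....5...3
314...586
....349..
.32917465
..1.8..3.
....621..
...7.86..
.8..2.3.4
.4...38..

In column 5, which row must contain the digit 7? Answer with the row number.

2

Consider where 7 can go in column 5.
R7C5 is out (row 7 already has a 7).
R9C5 is out (box 8 already has a 7).
So the only cell in column 5 that can hold 7 is R2C5.
That is row 2.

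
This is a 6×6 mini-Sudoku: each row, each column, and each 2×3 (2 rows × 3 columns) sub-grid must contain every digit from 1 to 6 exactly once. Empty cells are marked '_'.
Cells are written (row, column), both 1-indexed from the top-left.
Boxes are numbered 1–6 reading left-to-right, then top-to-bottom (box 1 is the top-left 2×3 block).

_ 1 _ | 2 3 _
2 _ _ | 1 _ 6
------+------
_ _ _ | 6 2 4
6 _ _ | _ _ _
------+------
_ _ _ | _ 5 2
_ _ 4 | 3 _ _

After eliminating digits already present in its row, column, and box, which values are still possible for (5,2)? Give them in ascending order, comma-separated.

3,6

Row 5 already contains {2, 5}.
Column 2 already contains {1}.
Its 2×3 block (box 5) already contains {4}.
Removing those from 1–6 leaves {3, 6} as the candidates for (5,2).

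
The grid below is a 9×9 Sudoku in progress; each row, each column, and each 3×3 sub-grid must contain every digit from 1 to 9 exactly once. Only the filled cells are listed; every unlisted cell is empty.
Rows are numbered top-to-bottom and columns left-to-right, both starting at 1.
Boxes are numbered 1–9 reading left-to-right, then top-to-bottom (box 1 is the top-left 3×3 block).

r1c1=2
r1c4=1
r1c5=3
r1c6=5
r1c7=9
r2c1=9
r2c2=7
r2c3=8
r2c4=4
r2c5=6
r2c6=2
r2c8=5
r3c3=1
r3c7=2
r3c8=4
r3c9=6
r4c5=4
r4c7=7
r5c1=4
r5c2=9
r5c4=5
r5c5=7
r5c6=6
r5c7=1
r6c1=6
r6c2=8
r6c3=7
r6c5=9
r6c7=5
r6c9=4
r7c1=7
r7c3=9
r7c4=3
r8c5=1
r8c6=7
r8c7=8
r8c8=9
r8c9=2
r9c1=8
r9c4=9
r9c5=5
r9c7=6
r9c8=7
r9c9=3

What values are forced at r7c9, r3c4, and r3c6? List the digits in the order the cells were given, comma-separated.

5,7,9

For r7c9:
  Consider where 5 can go in column 9.
  r1c9 is out (row 1 already has a 5).
  r2c9 is out (row 2 already has a 5).
  r4c9 is out (box 6 already has a 5).
  r5c9 is out (row 5 already has a 5).
  So the only cell in column 9 that can hold 5 is r7c9.
  So r7c9 = 5.
For r3c4:
  Consider where 7 can go in row 3.
  r3c1 is out (column 1 already has a 7).
  r3c2 is out (column 2 already has a 7).
  r3c5 is out (column 5 already has a 7).
  r3c6 is out (column 6 already has a 7).
  So the only cell in row 3 that can hold 7 is r3c4.
  So r3c4 = 7.
For r3c6:
  Consider where 9 can go in row 3.
  r3c1 is out (column 1 already has a 9).
  r3c2 is out (column 2 already has a 9).
  r3c4 is out (column 4 already has a 9).
  r3c5 is out (column 5 already has a 9).
  So the only cell in row 3 that can hold 9 is r3c6.
  So r3c6 = 9.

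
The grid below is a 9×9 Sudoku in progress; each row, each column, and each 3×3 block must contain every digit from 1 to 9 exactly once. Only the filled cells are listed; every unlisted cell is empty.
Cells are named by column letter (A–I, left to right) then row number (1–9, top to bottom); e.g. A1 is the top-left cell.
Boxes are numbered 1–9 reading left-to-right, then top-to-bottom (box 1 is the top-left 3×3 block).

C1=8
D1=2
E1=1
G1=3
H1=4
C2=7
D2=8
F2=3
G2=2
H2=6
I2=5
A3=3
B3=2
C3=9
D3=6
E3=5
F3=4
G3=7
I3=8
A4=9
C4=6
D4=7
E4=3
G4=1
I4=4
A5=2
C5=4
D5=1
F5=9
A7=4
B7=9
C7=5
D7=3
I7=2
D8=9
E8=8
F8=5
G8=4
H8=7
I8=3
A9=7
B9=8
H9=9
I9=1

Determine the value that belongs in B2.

Cell B2 itself could take any of {1, 4} by direct elimination.
Consider where 4 can go in box 1.
A1 is out (row 1 already has a 4).
B1 is out (row 1 already has a 4).
A2 is out (column A already has a 4).
So the only cell in box 1 that can hold 4 is B2.
Therefore B2 = 4.

4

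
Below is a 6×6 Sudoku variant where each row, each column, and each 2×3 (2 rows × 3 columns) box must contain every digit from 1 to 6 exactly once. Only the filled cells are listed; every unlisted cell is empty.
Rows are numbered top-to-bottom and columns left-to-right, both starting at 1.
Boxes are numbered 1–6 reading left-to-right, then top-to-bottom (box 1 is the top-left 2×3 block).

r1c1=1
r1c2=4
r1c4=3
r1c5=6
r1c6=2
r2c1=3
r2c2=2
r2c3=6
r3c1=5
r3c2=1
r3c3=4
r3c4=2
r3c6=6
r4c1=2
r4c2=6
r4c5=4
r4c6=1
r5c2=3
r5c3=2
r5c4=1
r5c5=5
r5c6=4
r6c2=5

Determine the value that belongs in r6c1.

Cell r6c1 itself could take any of {4, 6} by direct elimination.
Consider where 4 can go in box 5.
r5c1 is out (row 5 already has a 4).
r6c3 is out (column 3 already has a 4).
So the only cell in box 5 that can hold 4 is r6c1.
Therefore r6c1 = 4.

4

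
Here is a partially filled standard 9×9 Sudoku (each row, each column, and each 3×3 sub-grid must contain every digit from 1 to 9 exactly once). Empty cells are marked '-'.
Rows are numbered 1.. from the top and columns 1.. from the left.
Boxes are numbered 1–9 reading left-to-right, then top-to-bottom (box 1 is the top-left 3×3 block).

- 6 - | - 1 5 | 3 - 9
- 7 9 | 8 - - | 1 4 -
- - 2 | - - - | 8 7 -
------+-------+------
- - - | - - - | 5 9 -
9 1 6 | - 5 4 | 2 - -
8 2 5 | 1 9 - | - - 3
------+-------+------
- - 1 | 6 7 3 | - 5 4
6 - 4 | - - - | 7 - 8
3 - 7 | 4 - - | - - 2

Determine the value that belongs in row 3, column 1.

Cell row 3, column 1 itself could take any of {1, 4, 5} by direct elimination.
Consider where 1 can go in box 1.
row 1, column 1 is out (row 1 already has a 1).
row 1, column 3 is out (row 1 already has a 1).
row 2, column 1 is out (row 2 already has a 1).
row 3, column 2 is out (column 2 already has a 1).
So the only cell in box 1 that can hold 1 is row 3, column 1.
Therefore row 3, column 1 = 1.

1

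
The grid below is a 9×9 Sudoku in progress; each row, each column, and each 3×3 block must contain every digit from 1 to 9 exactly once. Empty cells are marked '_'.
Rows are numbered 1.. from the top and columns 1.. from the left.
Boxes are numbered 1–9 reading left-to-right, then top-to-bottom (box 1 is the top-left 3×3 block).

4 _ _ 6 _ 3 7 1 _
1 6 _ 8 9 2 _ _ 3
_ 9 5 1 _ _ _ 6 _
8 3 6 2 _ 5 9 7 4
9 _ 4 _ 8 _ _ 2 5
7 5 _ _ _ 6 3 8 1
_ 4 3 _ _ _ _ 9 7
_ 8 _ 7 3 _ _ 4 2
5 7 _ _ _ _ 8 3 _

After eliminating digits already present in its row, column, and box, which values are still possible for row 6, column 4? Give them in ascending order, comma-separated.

4,9

Row 6 already contains {1, 3, 5, 6, 7, 8}.
Column 4 already contains {1, 2, 6, 7, 8}.
Its 3×3 block (box 5) already contains {2, 5, 6, 8}.
Removing those from 1–9 leaves {4, 9} as the candidates for row 6, column 4.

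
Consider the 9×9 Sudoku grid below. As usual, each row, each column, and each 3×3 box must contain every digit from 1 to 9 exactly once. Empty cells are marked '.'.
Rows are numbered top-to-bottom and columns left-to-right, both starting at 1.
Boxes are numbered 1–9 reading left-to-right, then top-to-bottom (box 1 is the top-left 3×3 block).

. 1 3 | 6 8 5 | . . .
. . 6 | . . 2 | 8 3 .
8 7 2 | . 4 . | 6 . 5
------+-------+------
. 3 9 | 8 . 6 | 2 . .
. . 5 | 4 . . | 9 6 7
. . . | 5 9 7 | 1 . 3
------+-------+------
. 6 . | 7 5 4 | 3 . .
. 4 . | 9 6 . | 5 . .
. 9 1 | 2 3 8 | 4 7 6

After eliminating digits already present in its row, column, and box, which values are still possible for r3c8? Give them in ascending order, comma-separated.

Row 3 already contains {2, 4, 5, 6, 7, 8}.
Column 8 already contains {3, 6, 7}.
Its 3×3 block (box 3) already contains {3, 5, 6, 8}.
Removing those from 1–9 leaves {1, 9} as the candidates for r3c8.

1,9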